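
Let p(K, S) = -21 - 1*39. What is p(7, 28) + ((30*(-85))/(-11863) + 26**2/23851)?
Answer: -16907825342/282944413 ≈ -59.757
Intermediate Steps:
p(K, S) = -60 (p(K, S) = -21 - 39 = -60)
p(7, 28) + ((30*(-85))/(-11863) + 26**2/23851) = -60 + ((30*(-85))/(-11863) + 26**2/23851) = -60 + (-2550*(-1/11863) + 676*(1/23851)) = -60 + (2550/11863 + 676/23851) = -60 + 68839438/282944413 = -16907825342/282944413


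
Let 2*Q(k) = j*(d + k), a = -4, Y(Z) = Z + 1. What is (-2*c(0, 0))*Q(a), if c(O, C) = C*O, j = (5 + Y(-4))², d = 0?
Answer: 0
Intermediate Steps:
Y(Z) = 1 + Z
j = 4 (j = (5 + (1 - 4))² = (5 - 3)² = 2² = 4)
Q(k) = 2*k (Q(k) = (4*(0 + k))/2 = (4*k)/2 = 2*k)
(-2*c(0, 0))*Q(a) = (-0*0)*(2*(-4)) = -2*0*(-8) = 0*(-8) = 0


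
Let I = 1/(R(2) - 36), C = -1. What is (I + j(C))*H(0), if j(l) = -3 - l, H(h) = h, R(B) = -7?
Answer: 0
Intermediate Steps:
I = -1/43 (I = 1/(-7 - 36) = 1/(-43) = -1/43 ≈ -0.023256)
(I + j(C))*H(0) = (-1/43 + (-3 - 1*(-1)))*0 = (-1/43 + (-3 + 1))*0 = (-1/43 - 2)*0 = -87/43*0 = 0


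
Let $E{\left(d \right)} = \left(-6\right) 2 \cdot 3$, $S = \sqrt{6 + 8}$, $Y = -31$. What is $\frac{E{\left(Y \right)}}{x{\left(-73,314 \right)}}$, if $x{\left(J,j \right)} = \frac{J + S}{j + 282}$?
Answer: $\frac{1566288}{5315} + \frac{21456 \sqrt{14}}{5315} \approx 309.8$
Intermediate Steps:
$S = \sqrt{14} \approx 3.7417$
$x{\left(J,j \right)} = \frac{J + \sqrt{14}}{282 + j}$ ($x{\left(J,j \right)} = \frac{J + \sqrt{14}}{j + 282} = \frac{J + \sqrt{14}}{282 + j}$)
$E{\left(d \right)} = -36$ ($E{\left(d \right)} = \left(-12\right) 3 = -36$)
$\frac{E{\left(Y \right)}}{x{\left(-73,314 \right)}} = - \frac{36}{\frac{1}{282 + 314} \left(-73 + \sqrt{14}\right)} = - \frac{36}{\frac{1}{596} \left(-73 + \sqrt{14}\right)} = - \frac{36}{- \frac{73}{596} + \frac{\sqrt{14}}{596}}$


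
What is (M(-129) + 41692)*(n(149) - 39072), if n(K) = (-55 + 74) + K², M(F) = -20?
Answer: -702256544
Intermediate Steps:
n(K) = 19 + K²
(M(-129) + 41692)*(n(149) - 39072) = (-20 + 41692)*((19 + 149²) - 39072) = 41672*((19 + 22201) - 39072) = 41672*(22220 - 39072) = 41672*(-16852) = -702256544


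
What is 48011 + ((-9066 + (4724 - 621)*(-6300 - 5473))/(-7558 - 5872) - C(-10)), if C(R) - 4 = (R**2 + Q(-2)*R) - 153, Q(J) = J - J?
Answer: 138751897/2686 ≈ 51657.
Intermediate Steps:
Q(J) = 0
C(R) = -149 + R**2 (C(R) = 4 + ((R**2 + 0*R) - 153) = 4 + ((R**2 + 0) - 153) = 4 + (R**2 - 153) = 4 + (-153 + R**2) = -149 + R**2)
48011 + ((-9066 + (4724 - 621)*(-6300 - 5473))/(-7558 - 5872) - C(-10)) = 48011 + ((-9066 + (4724 - 621)*(-6300 - 5473))/(-7558 - 5872) - (-149 + (-10)**2)) = 48011 + ((-9066 + 4103*(-11773))/(-13430) - (-149 + 100)) = 48011 + ((-9066 - 48304619)*(-1/13430) - 1*(-49)) = 48011 + (-48313685*(-1/13430) + 49) = 48011 + (9662737/2686 + 49) = 48011 + 9794351/2686 = 138751897/2686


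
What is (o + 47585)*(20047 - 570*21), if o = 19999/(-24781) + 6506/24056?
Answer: 114558549585499877/298065868 ≈ 3.8434e+8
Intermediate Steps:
o = -159935379/298065868 (o = 19999*(-1/24781) + 6506*(1/24056) = -19999/24781 + 3253/12028 = -159935379/298065868 ≈ -0.53658)
(o + 47585)*(20047 - 570*21) = (-159935379/298065868 + 47585)*(20047 - 570*21) = 14183304393401*(20047 - 11970)/298065868 = (14183304393401/298065868)*8077 = 114558549585499877/298065868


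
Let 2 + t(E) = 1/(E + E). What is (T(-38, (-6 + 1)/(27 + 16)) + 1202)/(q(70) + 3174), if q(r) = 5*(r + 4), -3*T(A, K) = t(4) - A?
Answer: 28559/85056 ≈ 0.33577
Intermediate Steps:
t(E) = -2 + 1/(2*E) (t(E) = -2 + 1/(E + E) = -2 + 1/(2*E))
T(A, K) = 5/8 + A/3 (T(A, K) = -((-2 + (½)/4) - A)/3 = -((-2 + (½)*(¼)) - A)/3 = -((-2 + ⅛) - A)/3 = -(-15/8 - A)/3 = 5/8 + A/3)
q(r) = 20 + 5*r (q(r) = 5*(4 + r) = 20 + 5*r)
(T(-38, (-6 + 1)/(27 + 16)) + 1202)/(q(70) + 3174) = ((5/8 + (⅓)*(-38)) + 1202)/((20 + 5*70) + 3174) = ((5/8 - 38/3) + 1202)/((20 + 350) + 3174) = (-289/24 + 1202)/(370 + 3174) = (28559/24)/3544 = (28559/24)*(1/3544) = 28559/85056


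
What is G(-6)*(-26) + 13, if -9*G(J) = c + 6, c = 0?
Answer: 91/3 ≈ 30.333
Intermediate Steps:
G(J) = -⅔ (G(J) = -(0 + 6)/9 = -⅑*6 = -⅔)
G(-6)*(-26) + 13 = -⅔*(-26) + 13 = 52/3 + 13 = 91/3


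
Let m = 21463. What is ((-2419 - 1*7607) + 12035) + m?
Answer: 23472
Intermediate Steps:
((-2419 - 1*7607) + 12035) + m = ((-2419 - 1*7607) + 12035) + 21463 = ((-2419 - 7607) + 12035) + 21463 = (-10026 + 12035) + 21463 = 2009 + 21463 = 23472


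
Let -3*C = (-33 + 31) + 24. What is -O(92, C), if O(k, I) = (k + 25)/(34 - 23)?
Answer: -117/11 ≈ -10.636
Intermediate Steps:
C = -22/3 (C = -((-33 + 31) + 24)/3 = -(-2 + 24)/3 = -1/3*22 = -22/3 ≈ -7.3333)
O(k, I) = 25/11 + k/11 (O(k, I) = (25 + k)/11 = (25 + k)*(1/11) = 25/11 + k/11)
-O(92, C) = -(25/11 + (1/11)*92) = -(25/11 + 92/11) = -1*117/11 = -117/11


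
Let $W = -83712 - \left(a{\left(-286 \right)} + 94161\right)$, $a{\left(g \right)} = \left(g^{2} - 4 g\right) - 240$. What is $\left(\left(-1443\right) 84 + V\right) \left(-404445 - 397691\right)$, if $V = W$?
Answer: $306243492760$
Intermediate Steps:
$a{\left(g \right)} = -240 + g^{2} - 4 g$
$W = -260573$ ($W = -83712 - \left(\left(-240 + \left(-286\right)^{2} - -1144\right) + 94161\right) = -83712 - \left(\left(-240 + 81796 + 1144\right) + 94161\right) = -83712 - \left(82700 + 94161\right) = -83712 - 176861 = -260573$)
$V = -260573$
$\left(\left(-1443\right) 84 + V\right) \left(-404445 - 397691\right) = \left(\left(-1443\right) 84 - 260573\right) \left(-404445 - 397691\right) = \left(-121212 - 260573\right) \left(-802136\right) = \left(-381785\right) \left(-802136\right) = 306243492760$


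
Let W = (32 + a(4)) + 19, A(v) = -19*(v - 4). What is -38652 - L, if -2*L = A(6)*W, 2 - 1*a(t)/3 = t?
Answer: -39507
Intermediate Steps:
A(v) = 76 - 19*v (A(v) = -19*(-4 + v) = 76 - 19*v)
a(t) = 6 - 3*t
W = 45 (W = (32 + (6 - 3*4)) + 19 = (32 + (6 - 12)) + 19 = (32 - 6) + 19 = 26 + 19 = 45)
L = 855 (L = -(76 - 19*6)*45/2 = -(76 - 114)*45/2 = -(-19)*45 = -½*(-1710) = 855)
-38652 - L = -38652 - 1*855 = -38652 - 855 = -39507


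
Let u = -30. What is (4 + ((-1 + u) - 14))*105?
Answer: -4305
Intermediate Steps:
(4 + ((-1 + u) - 14))*105 = (4 + ((-1 - 30) - 14))*105 = (4 + (-31 - 14))*105 = (4 - 45)*105 = -41*105 = -4305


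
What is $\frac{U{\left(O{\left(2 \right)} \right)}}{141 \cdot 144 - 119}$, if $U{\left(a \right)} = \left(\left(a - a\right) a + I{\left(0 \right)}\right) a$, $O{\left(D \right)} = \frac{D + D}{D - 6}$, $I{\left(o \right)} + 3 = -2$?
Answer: $\frac{1}{4037} \approx 0.00024771$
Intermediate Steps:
$I{\left(o \right)} = -5$ ($I{\left(o \right)} = -3 - 2 = -5$)
$O{\left(D \right)} = \frac{2 D}{-6 + D}$
$U{\left(a \right)} = - 5 a$ ($U{\left(a \right)} = \left(\left(a - a\right) a - 5\right) a = \left(0 a - 5\right) a = \left(0 - 5\right) a = - 5 a$)
$\frac{U{\left(O{\left(2 \right)} \right)}}{141 \cdot 144 - 119} = \frac{\left(-5\right) 2 \cdot 2 \frac{1}{-6 + 2}}{141 \cdot 144 - 119} = \frac{\left(-5\right) 2 \cdot 2 \frac{1}{-4}}{20304 - 119} = \frac{\left(-5\right) 2 \cdot 2 \left(- \frac{1}{4}\right)}{20185} = \left(-5\right) \left(-1\right) \frac{1}{20185} = 5 \cdot \frac{1}{20185} = \frac{1}{4037}$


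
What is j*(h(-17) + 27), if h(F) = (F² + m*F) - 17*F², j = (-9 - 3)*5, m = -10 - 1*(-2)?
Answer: 267660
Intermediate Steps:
m = -8 (m = -10 + 2 = -8)
j = -60 (j = -12*5 = -60)
h(F) = -16*F² - 8*F (h(F) = (F² - 8*F) - 17*F² = -16*F² - 8*F)
j*(h(-17) + 27) = -60*(-8*(-17)*(1 + 2*(-17)) + 27) = -60*(-8*(-17)*(1 - 34) + 27) = -60*(-8*(-17)*(-33) + 27) = -60*(-4488 + 27) = -60*(-4461) = 267660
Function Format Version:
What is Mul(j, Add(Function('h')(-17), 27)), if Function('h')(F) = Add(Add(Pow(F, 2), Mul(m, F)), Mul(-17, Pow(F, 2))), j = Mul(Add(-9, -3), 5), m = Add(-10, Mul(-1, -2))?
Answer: 267660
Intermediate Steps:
m = -8 (m = Add(-10, 2) = -8)
j = -60 (j = Mul(-12, 5) = -60)
Function('h')(F) = Add(Mul(-16, Pow(F, 2)), Mul(-8, F)) (Function('h')(F) = Add(Add(Pow(F, 2), Mul(-8, F)), Mul(-17, Pow(F, 2))) = Add(Mul(-16, Pow(F, 2)), Mul(-8, F)))
Mul(j, Add(Function('h')(-17), 27)) = Mul(-60, Add(Mul(-8, -17, Add(1, Mul(2, -17))), 27)) = Mul(-60, Add(Mul(-8, -17, Add(1, -34)), 27)) = Mul(-60, Add(Mul(-8, -17, -33), 27)) = Mul(-60, Add(-4488, 27)) = Mul(-60, -4461) = 267660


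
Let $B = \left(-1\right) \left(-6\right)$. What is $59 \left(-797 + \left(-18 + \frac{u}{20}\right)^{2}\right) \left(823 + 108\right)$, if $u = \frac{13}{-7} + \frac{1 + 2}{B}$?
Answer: $- \frac{41355168599}{1600} \approx -2.5847 \cdot 10^{7}$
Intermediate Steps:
$B = 6$
$u = - \frac{19}{14}$ ($u = \frac{13}{-7} + \frac{1 + 2}{6} = 13 \left(- \frac{1}{7}\right) + 3 \cdot \frac{1}{6} = - \frac{13}{7} + \frac{1}{2} = - \frac{19}{14} \approx -1.3571$)
$59 \left(-797 + \left(-18 + \frac{u}{20}\right)^{2}\right) \left(823 + 108\right) = 59 \left(-797 + \left(-18 - \frac{19}{14 \cdot 20}\right)^{2}\right) \left(823 + 108\right) = 59 \left(-797 + \left(-18 - \frac{19}{280}\right)^{2}\right) 931 = 59 \left(-797 + \left(- \frac{5059}{280}\right)^{2}\right) 931 = 59 \left(-797 + \frac{25593481}{78400}\right) 931 = 59 \left(\left(- \frac{36891319}{78400}\right) 931\right) = 59 \left(- \frac{700935061}{1600}\right) = - \frac{41355168599}{1600}$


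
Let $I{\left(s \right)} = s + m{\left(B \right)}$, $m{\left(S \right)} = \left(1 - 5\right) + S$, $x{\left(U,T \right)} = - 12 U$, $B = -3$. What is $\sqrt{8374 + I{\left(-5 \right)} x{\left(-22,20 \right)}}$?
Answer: $\sqrt{5206} \approx 72.153$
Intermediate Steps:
$m{\left(S \right)} = -4 + S$
$I{\left(s \right)} = -7 + s$ ($I{\left(s \right)} = s - 7 = -7 + s$)
$\sqrt{8374 + I{\left(-5 \right)} x{\left(-22,20 \right)}} = \sqrt{8374 + \left(-7 - 5\right) \left(\left(-12\right) \left(-22\right)\right)} = \sqrt{8374 - 3168} = \sqrt{5206}$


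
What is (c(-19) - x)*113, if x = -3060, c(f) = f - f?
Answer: 345780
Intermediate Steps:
c(f) = 0
(c(-19) - x)*113 = (0 - 1*(-3060))*113 = (0 + 3060)*113 = 3060*113 = 345780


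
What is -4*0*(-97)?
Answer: 0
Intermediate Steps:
-4*0*(-97) = 0*(-97) = 0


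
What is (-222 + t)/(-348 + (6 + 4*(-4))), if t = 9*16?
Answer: 39/179 ≈ 0.21788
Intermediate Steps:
t = 144
(-222 + t)/(-348 + (6 + 4*(-4))) = (-222 + 144)/(-348 + (6 + 4*(-4))) = -78/(-348 + (6 - 16)) = -78/(-348 - 10) = -78/(-358) = -78*(-1/358) = 39/179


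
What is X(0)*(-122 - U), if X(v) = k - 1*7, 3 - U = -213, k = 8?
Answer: -338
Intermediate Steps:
U = 216 (U = 3 - 1*(-213) = 3 + 213 = 216)
X(v) = 1 (X(v) = 8 - 1*7 = 8 - 7 = 1)
X(0)*(-122 - U) = 1*(-122 - 1*216) = 1*(-122 - 216) = 1*(-338) = -338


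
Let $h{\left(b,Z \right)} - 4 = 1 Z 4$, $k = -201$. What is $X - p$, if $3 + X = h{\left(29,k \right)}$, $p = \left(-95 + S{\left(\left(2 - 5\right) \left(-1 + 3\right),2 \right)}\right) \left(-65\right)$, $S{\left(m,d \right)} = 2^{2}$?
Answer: $-6718$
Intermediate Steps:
$S{\left(m,d \right)} = 4$
$h{\left(b,Z \right)} = 4 + 4 Z$ ($h{\left(b,Z \right)} = 4 + 1 Z 4 = 4 + Z 4 = 4 + 4 Z$)
$p = 5915$ ($p = \left(-95 + 4\right) \left(-65\right) = \left(-91\right) \left(-65\right) = 5915$)
$X = -803$ ($X = -3 + \left(4 + 4 \left(-201\right)\right) = -3 + \left(4 - 804\right) = -3 - 800 = -803$)
$X - p = -803 - 5915 = -6718$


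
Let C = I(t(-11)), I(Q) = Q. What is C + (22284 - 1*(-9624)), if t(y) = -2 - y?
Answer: 31917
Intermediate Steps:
C = 9 (C = -2 - 1*(-11) = -2 + 11 = 9)
C + (22284 - 1*(-9624)) = 9 + (22284 - 1*(-9624)) = 9 + (22284 + 9624) = 9 + 31908 = 31917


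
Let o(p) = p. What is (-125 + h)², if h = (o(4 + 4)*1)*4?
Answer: 8649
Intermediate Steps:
h = 32 (h = ((4 + 4)*1)*4 = (8*1)*4 = 8*4 = 32)
(-125 + h)² = (-125 + 32)² = (-93)² = 8649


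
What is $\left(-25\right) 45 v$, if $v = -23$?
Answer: $25875$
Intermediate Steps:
$\left(-25\right) 45 v = \left(-25\right) 45 \left(-23\right) = \left(-1125\right) \left(-23\right) = 25875$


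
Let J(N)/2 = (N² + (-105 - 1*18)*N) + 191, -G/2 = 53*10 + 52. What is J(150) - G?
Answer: 9646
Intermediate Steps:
G = -1164 (G = -2*(53*10 + 52) = -2*(530 + 52) = -2*582 = -1164)
J(N) = 382 - 246*N + 2*N² (J(N) = 2*((N² + (-105 - 1*18)*N) + 191) = 2*((N² + (-105 - 18)*N) + 191) = 2*((N² - 123*N) + 191) = 2*(191 + N² - 123*N) = 382 - 246*N + 2*N²)
J(150) - G = (382 - 246*150 + 2*150²) - 1*(-1164) = (382 - 36900 + 2*22500) + 1164 = (382 - 36900 + 45000) + 1164 = 8482 + 1164 = 9646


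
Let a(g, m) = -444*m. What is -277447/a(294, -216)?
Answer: -277447/95904 ≈ -2.8930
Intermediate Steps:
-277447/a(294, -216) = -277447/((-444*(-216))) = -277447/95904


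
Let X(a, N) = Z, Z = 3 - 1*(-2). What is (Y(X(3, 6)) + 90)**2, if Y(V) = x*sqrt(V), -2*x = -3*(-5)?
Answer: 33525/4 - 1350*sqrt(5) ≈ 5362.6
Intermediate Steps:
Z = 5 (Z = 3 + 2 = 5)
X(a, N) = 5
x = -15/2 (x = -(-3)*(-5)/2 = -1/2*15 = -15/2 ≈ -7.5000)
Y(V) = -15*sqrt(V)/2
(Y(X(3, 6)) + 90)**2 = (-15*sqrt(5)/2 + 90)**2 = (90 - 15*sqrt(5)/2)**2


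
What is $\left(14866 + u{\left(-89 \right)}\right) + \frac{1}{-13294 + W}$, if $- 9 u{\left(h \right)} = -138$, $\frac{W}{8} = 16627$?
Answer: $\frac{5344868971}{359166} \approx 14881.0$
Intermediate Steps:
$W = 133016$ ($W = 8 \cdot 16627 = 133016$)
$u{\left(h \right)} = \frac{46}{3}$ ($u{\left(h \right)} = \left(- \frac{1}{9}\right) \left(-138\right) = \frac{46}{3}$)
$\left(14866 + u{\left(-89 \right)}\right) + \frac{1}{-13294 + W} = \left(14866 + \frac{46}{3}\right) + \frac{1}{-13294 + 133016} = \frac{44644}{3} + \frac{1}{119722} = \frac{5344868971}{359166}$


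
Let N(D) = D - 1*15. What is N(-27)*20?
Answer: -840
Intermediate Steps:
N(D) = -15 + D (N(D) = D - 15 = -15 + D)
N(-27)*20 = (-15 - 27)*20 = -42*20 = -840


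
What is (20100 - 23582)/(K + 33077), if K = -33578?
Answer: 3482/501 ≈ 6.9501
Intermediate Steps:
(20100 - 23582)/(K + 33077) = (20100 - 23582)/(-33578 + 33077) = -3482/(-501) = -3482*(-1/501) = 3482/501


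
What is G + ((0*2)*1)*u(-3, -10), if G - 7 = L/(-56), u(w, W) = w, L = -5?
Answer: 397/56 ≈ 7.0893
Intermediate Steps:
G = 397/56 (G = 7 - 5/(-56) = 7 - 5*(-1/56) = 7 + 5/56 = 397/56 ≈ 7.0893)
G + ((0*2)*1)*u(-3, -10) = 397/56 + ((0*2)*1)*(-3) = 397/56 + (0*1)*(-3) = 397/56 + 0*(-3) = 397/56 + 0 = 397/56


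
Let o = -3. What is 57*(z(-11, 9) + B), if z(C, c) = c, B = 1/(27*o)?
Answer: 13832/27 ≈ 512.30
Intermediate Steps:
B = -1/81 (B = 1/(27*(-3)) = 1/(-81) = -1/81 ≈ -0.012346)
57*(z(-11, 9) + B) = 57*(9 - 1/81) = 57*(728/81) = 13832/27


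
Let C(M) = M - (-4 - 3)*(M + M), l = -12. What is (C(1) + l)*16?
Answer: 48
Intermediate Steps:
C(M) = 15*M (C(M) = M - (-7)*2*M = M - (-14)*M = M + 14*M = 15*M)
(C(1) + l)*16 = (15*1 - 12)*16 = (15 - 12)*16 = 3*16 = 48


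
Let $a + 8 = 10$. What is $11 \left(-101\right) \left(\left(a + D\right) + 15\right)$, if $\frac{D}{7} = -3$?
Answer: $4444$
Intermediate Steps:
$D = -21$ ($D = 7 \left(-3\right) = -21$)
$a = 2$ ($a = -8 + 10 = 2$)
$11 \left(-101\right) \left(\left(a + D\right) + 15\right) = 11 \left(-101\right) \left(\left(2 - 21\right) + 15\right) = - 1111 \left(-19 + 15\right) = \left(-1111\right) \left(-4\right) = 4444$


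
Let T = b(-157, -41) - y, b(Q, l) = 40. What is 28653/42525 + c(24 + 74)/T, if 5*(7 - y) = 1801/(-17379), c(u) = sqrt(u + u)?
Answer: 22307469092/20310889725 ≈ 1.0983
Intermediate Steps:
c(u) = sqrt(2)*sqrt(u) (c(u) = sqrt(2*u) = sqrt(2)*sqrt(u))
y = 610066/86895 (y = 7 - 1801/(5*(-17379)) = 7 - 1801*(-1)/(5*17379) = 7 - 1/5*(-1801/17379) = 7 + 1801/86895 = 610066/86895 ≈ 7.0207)
T = 2865734/86895 (T = 40 - 1*610066/86895 = 40 - 610066/86895 = 2865734/86895 ≈ 32.979)
28653/42525 + c(24 + 74)/T = 28653/42525 + (sqrt(2)*sqrt(24 + 74))/(2865734/86895) = 28653*(1/42525) + (sqrt(2)*sqrt(98))*(86895/2865734) = 9551/14175 + (sqrt(2)*(7*sqrt(2)))*(86895/2865734) = 9551/14175 + 14*(86895/2865734) = 9551/14175 + 608265/1432867 = 22307469092/20310889725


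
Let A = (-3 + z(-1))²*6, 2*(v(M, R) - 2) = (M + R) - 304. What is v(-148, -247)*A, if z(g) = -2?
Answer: -52125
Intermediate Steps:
v(M, R) = -150 + M/2 + R/2 (v(M, R) = 2 + ((M + R) - 304)/2 = 2 + (-304 + M + R)/2 = 2 + (-152 + M/2 + R/2) = -150 + M/2 + R/2)
A = 150 (A = (-3 - 2)²*6 = (-5)²*6 = 25*6 = 150)
v(-148, -247)*A = (-150 + (½)*(-148) + (½)*(-247))*150 = (-150 - 74 - 247/2)*150 = -695/2*150 = -52125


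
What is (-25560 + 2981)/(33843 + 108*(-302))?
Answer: -22579/1227 ≈ -18.402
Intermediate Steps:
(-25560 + 2981)/(33843 + 108*(-302)) = -22579/(33843 - 32616) = -22579/1227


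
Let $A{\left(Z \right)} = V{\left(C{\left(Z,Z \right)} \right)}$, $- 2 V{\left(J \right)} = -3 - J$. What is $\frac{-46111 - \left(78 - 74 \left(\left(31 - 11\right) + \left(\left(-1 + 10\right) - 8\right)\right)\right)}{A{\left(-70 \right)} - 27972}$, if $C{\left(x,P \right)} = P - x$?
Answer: $\frac{89270}{55941} \approx 1.5958$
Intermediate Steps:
$V{\left(J \right)} = \frac{3}{2} + \frac{J}{2}$ ($V{\left(J \right)} = - \frac{-3 - J}{2} = \frac{3}{2} + \frac{J}{2}$)
$A{\left(Z \right)} = \frac{3}{2}$ ($A{\left(Z \right)} = \frac{3}{2} + \frac{Z - Z}{2} = \frac{3}{2} + \frac{1}{2} \cdot 0 = \frac{3}{2} + 0 = \frac{3}{2}$)
$\frac{-46111 - \left(78 - 74 \left(\left(31 - 11\right) + \left(\left(-1 + 10\right) - 8\right)\right)\right)}{A{\left(-70 \right)} - 27972} = \frac{-46111 - \left(78 - 74 \left(\left(31 - 11\right) + \left(\left(-1 + 10\right) - 8\right)\right)\right)}{\frac{3}{2} - 27972} = \frac{-46111 - \left(78 - 74 \left(20 + \left(9 - 8\right)\right)\right)}{- \frac{55941}{2}} = \left(-46111 - \left(78 - 74 \left(20 + 1\right)\right)\right) \left(- \frac{2}{55941}\right) = \left(-46111 + \left(-78 + 74 \cdot 21\right)\right) \left(- \frac{2}{55941}\right) = \left(-46111 + \left(-78 + 1554\right)\right) \left(- \frac{2}{55941}\right) = \left(-46111 + 1476\right) \left(- \frac{2}{55941}\right) = \left(-44635\right) \left(- \frac{2}{55941}\right) = \frac{89270}{55941}$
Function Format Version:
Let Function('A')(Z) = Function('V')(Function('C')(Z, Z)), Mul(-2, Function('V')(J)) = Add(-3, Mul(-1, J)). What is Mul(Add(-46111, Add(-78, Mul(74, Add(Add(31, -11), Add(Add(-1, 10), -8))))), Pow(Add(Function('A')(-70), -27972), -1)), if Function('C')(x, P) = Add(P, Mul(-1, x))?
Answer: Rational(89270, 55941) ≈ 1.5958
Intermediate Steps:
Function('V')(J) = Add(Rational(3, 2), Mul(Rational(1, 2), J)) (Function('V')(J) = Mul(Rational(-1, 2), Add(-3, Mul(-1, J))) = Add(Rational(3, 2), Mul(Rational(1, 2), J)))
Function('A')(Z) = Rational(3, 2) (Function('A')(Z) = Add(Rational(3, 2), Mul(Rational(1, 2), Add(Z, Mul(-1, Z)))) = Add(Rational(3, 2), Mul(Rational(1, 2), 0)) = Add(Rational(3, 2), 0) = Rational(3, 2))
Mul(Add(-46111, Add(-78, Mul(74, Add(Add(31, -11), Add(Add(-1, 10), -8))))), Pow(Add(Function('A')(-70), -27972), -1)) = Mul(Add(-46111, Add(-78, Mul(74, Add(Add(31, -11), Add(Add(-1, 10), -8))))), Pow(Add(Rational(3, 2), -27972), -1)) = Mul(Add(-46111, Add(-78, Mul(74, Add(20, Add(9, -8))))), Pow(Rational(-55941, 2), -1)) = Mul(Add(-46111, Add(-78, Mul(74, Add(20, 1)))), Rational(-2, 55941)) = Mul(Add(-46111, Add(-78, Mul(74, 21))), Rational(-2, 55941)) = Mul(Add(-46111, Add(-78, 1554)), Rational(-2, 55941)) = Mul(Add(-46111, 1476), Rational(-2, 55941)) = Mul(-44635, Rational(-2, 55941)) = Rational(89270, 55941)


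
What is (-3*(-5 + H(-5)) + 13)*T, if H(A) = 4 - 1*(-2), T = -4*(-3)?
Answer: 120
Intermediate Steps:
T = 12
H(A) = 6 (H(A) = 4 + 2 = 6)
(-3*(-5 + H(-5)) + 13)*T = (-3*(-5 + 6) + 13)*12 = (-3*1 + 13)*12 = (-3 + 13)*12 = 10*12 = 120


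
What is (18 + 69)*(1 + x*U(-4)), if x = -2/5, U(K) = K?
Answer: 1131/5 ≈ 226.20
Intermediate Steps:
x = -2/5 (x = -2*1/5 = -2/5 ≈ -0.40000)
(18 + 69)*(1 + x*U(-4)) = (18 + 69)*(1 - 2/5*(-4)) = 87*(1 + 8/5) = 87*(13/5) = 1131/5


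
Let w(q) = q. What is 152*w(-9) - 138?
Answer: -1506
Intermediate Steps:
152*w(-9) - 138 = 152*(-9) - 138 = -1368 - 138 = -1506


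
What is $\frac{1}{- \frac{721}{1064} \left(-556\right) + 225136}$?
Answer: $\frac{38}{8569485} \approx 4.4343 \cdot 10^{-6}$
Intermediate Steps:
$\frac{1}{- \frac{721}{1064} \left(-556\right) + 225136} = \frac{1}{\left(-721\right) \frac{1}{1064} \left(-556\right) + 225136} = \frac{1}{\left(- \frac{103}{152}\right) \left(-556\right) + 225136} = \frac{1}{\frac{14317}{38} + 225136} = \frac{1}{\frac{8569485}{38}} = \frac{38}{8569485}$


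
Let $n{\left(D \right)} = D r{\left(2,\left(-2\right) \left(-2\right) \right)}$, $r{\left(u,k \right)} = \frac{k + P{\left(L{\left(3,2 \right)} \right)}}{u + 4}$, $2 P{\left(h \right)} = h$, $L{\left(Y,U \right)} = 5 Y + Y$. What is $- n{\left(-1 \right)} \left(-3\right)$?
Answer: $- \frac{13}{2} \approx -6.5$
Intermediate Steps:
$L{\left(Y,U \right)} = 6 Y$
$P{\left(h \right)} = \frac{h}{2}$
$r{\left(u,k \right)} = \frac{9 + k}{4 + u}$ ($r{\left(u,k \right)} = \frac{k + \frac{6 \cdot 3}{2}}{u + 4} = \frac{k + \frac{1}{2} \cdot 18}{4 + u} = \frac{k + 9}{4 + u} = \frac{9 + k}{4 + u}$)
$n{\left(D \right)} = \frac{13 D}{6}$ ($n{\left(D \right)} = D \frac{9 - -4}{4 + 2} = D \frac{9 + 4}{6} = D \frac{1}{6} \cdot 13 = D \frac{13}{6} = \frac{13 D}{6}$)
$- n{\left(-1 \right)} \left(-3\right) = - \frac{13 \left(-1\right)}{6} \left(-3\right) = \left(-1\right) \left(- \frac{13}{6}\right) \left(-3\right) = \frac{13}{6} \left(-3\right) = - \frac{13}{2}$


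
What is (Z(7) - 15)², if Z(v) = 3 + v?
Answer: 25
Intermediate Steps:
(Z(7) - 15)² = ((3 + 7) - 15)² = (10 - 15)² = (-5)² = 25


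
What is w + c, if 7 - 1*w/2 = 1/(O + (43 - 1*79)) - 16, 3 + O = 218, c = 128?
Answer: 31144/179 ≈ 173.99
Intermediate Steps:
O = 215 (O = -3 + 218 = 215)
w = 8232/179 (w = 14 - 2*(1/(215 + (43 - 1*79)) - 16) = 14 - 2*(1/(215 + (43 - 79)) - 16) = 14 - 2*(1/(215 - 36) - 16) = 14 - 2*(1/179 - 16) = 14 - 2*(-2863/179) = 14 + 5726/179 = 8232/179 ≈ 45.989)
w + c = 8232/179 + 128 = 31144/179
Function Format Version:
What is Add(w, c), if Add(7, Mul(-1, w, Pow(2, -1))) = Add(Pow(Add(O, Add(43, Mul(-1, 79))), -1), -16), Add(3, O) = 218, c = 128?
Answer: Rational(31144, 179) ≈ 173.99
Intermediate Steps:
O = 215 (O = Add(-3, 218) = 215)
w = Rational(8232, 179) (w = Add(14, Mul(-2, Add(Pow(Add(215, Add(43, Mul(-1, 79))), -1), -16))) = Add(14, Mul(-2, Add(Pow(Add(215, Add(43, -79)), -1), -16))) = Add(14, Mul(-2, Add(Pow(Add(215, -36), -1), -16))) = Add(14, Mul(-2, Add(Pow(179, -1), -16))) = Add(14, Mul(-2, Add(Rational(1, 179), -16))) = Add(14, Mul(-2, Rational(-2863, 179))) = Add(14, Rational(5726, 179)) = Rational(8232, 179) ≈ 45.989)
Add(w, c) = Add(Rational(8232, 179), 128) = Rational(31144, 179)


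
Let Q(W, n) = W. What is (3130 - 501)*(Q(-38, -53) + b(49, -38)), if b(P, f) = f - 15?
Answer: -239239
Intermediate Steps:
b(P, f) = -15 + f
(3130 - 501)*(Q(-38, -53) + b(49, -38)) = (3130 - 501)*(-38 + (-15 - 38)) = 2629*(-38 - 53) = 2629*(-91) = -239239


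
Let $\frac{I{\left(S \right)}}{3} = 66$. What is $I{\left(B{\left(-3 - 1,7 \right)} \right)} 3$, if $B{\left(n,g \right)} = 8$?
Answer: $594$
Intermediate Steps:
$I{\left(S \right)} = 198$ ($I{\left(S \right)} = 3 \cdot 66 = 198$)
$I{\left(B{\left(-3 - 1,7 \right)} \right)} 3 = 198 \cdot 3 = 594$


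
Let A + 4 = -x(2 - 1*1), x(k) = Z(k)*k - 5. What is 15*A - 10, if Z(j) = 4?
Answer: -55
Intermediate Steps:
x(k) = -5 + 4*k (x(k) = 4*k - 5 = -5 + 4*k)
A = -3 (A = -4 - (-5 + 4*(2 - 1*1)) = -4 - (-5 + 4*(2 - 1)) = -4 - (-5 + 4*1) = -4 - (-5 + 4) = -4 - 1*(-1) = -4 + 1 = -3)
15*A - 10 = 15*(-3) - 10 = -45 - 10 = -55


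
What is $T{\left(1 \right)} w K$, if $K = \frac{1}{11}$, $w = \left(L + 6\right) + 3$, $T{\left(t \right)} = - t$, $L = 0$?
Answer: $- \frac{9}{11} \approx -0.81818$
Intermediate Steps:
$w = 9$ ($w = \left(0 + 6\right) + 3 = 6 + 3 = 9$)
$K = \frac{1}{11} \approx 0.090909$
$T{\left(1 \right)} w K = \left(-1\right) 1 \cdot 9 \cdot \frac{1}{11} = \left(-1\right) 9 \cdot \frac{1}{11} = \left(-9\right) \frac{1}{11} = - \frac{9}{11}$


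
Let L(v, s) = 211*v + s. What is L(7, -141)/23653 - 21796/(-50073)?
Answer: 582438316/1184376669 ≈ 0.49177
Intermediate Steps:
L(v, s) = s + 211*v
L(7, -141)/23653 - 21796/(-50073) = (-141 + 211*7)/23653 - 21796/(-50073) = (-141 + 1477)*(1/23653) - 21796*(-1/50073) = 1336*(1/23653) + 21796/50073 = 1336/23653 + 21796/50073 = 582438316/1184376669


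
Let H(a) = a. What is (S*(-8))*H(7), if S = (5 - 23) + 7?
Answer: 616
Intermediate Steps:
S = -11 (S = -18 + 7 = -11)
(S*(-8))*H(7) = -11*(-8)*7 = 88*7 = 616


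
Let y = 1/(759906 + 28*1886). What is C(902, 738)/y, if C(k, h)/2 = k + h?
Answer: 2665701920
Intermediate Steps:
C(k, h) = 2*h + 2*k (C(k, h) = 2*(k + h) = 2*(h + k) = 2*h + 2*k)
y = 1/812714 (y = 1/(759906 + 52808) = 1/812714 ≈ 1.2304e-6)
C(902, 738)/y = (2*738 + 2*902)/(1/812714) = (1476 + 1804)*812714 = 3280*812714 = 2665701920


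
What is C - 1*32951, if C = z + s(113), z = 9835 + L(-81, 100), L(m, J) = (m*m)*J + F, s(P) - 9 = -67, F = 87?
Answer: 633013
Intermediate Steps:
s(P) = -58 (s(P) = 9 - 67 = -58)
L(m, J) = 87 + J*m**2 (L(m, J) = (m*m)*J + 87 = m**2*J + 87 = J*m**2 + 87 = 87 + J*m**2)
z = 666022 (z = 9835 + (87 + 100*(-81)**2) = 9835 + (87 + 100*6561) = 9835 + (87 + 656100) = 9835 + 656187 = 666022)
C = 665964 (C = 666022 - 58 = 665964)
C - 1*32951 = 665964 - 1*32951 = 665964 - 32951 = 633013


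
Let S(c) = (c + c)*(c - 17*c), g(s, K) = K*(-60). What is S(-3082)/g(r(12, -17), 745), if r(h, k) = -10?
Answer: 75989792/11175 ≈ 6800.0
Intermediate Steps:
g(s, K) = -60*K
S(c) = -32*c² (S(c) = (2*c)*(-16*c) = -32*c²)
S(-3082)/g(r(12, -17), 745) = (-32*(-3082)²)/((-60*745)) = -32*9498724/(-44700) = -303959168*(-1/44700) = 75989792/11175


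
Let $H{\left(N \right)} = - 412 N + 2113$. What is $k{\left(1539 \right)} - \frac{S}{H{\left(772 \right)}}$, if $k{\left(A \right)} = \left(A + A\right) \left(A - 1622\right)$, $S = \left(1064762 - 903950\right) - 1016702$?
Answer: $- \frac{80718121664}{315951} \approx -2.5548 \cdot 10^{5}$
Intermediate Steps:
$H{\left(N \right)} = 2113 - 412 N$
$S = -855890$ ($S = 160812 - 1016702 = -855890$)
$k{\left(A \right)} = 2 A \left(-1622 + A\right)$
$k{\left(1539 \right)} - \frac{S}{H{\left(772 \right)}} = 2 \cdot 1539 \left(-1622 + 1539\right) - - \frac{855890}{2113 - 318064} = 2 \cdot 1539 \left(-83\right) - - \frac{855890}{2113 - 318064} = -255474 - - \frac{855890}{-315951} = -255474 - \left(-855890\right) \left(- \frac{1}{315951}\right) = -255474 - \frac{855890}{315951} = - \frac{80718121664}{315951}$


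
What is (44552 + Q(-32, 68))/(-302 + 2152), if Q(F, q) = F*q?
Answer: 21188/925 ≈ 22.906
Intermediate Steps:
(44552 + Q(-32, 68))/(-302 + 2152) = (44552 - 32*68)/(-302 + 2152) = (44552 - 2176)/1850 = 42376*(1/1850) = 21188/925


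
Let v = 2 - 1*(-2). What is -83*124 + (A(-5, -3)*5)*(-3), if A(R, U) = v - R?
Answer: -10427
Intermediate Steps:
v = 4 (v = 2 + 2 = 4)
A(R, U) = 4 - R
-83*124 + (A(-5, -3)*5)*(-3) = -83*124 + ((4 - 1*(-5))*5)*(-3) = -10292 + ((4 + 5)*5)*(-3) = -10292 + (9*5)*(-3) = -10292 + 45*(-3) = -10292 - 135 = -10427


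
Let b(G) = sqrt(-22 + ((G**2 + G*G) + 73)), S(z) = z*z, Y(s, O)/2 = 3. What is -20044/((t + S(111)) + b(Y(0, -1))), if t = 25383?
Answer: -251912992/473863831 + 20044*sqrt(123)/1421591493 ≈ -0.53146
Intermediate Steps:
Y(s, O) = 6 (Y(s, O) = 2*3 = 6)
S(z) = z**2
b(G) = sqrt(51 + 2*G**2) (b(G) = sqrt(-22 + ((G**2 + G**2) + 73)) = sqrt(-22 + (2*G**2 + 73)) = sqrt(-22 + (73 + 2*G**2)) = sqrt(51 + 2*G**2))
-20044/((t + S(111)) + b(Y(0, -1))) = -20044/((25383 + 111**2) + sqrt(51 + 2*6**2)) = -20044/((25383 + 12321) + sqrt(51 + 2*36)) = -20044/(37704 + sqrt(51 + 72)) = -20044/(37704 + sqrt(123))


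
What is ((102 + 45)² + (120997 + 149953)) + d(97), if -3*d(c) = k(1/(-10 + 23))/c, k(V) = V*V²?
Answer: 187040867792/639327 ≈ 2.9256e+5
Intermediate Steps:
k(V) = V³
d(c) = -1/(6591*c) (d(c) = -(1/(-10 + 23))³/(3*c) = -(1/13)³/(3*c) = -1/(6591*c))
((102 + 45)² + (120997 + 149953)) + d(97) = ((102 + 45)² + (120997 + 149953)) - 1/6591/97 = (147² + 270950) - 1/6591*1/97 = (21609 + 270950) - 1/639327 = 292559 - 1/639327 = 187040867792/639327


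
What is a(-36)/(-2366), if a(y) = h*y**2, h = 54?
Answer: -34992/1183 ≈ -29.579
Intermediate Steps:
a(y) = 54*y**2
a(-36)/(-2366) = (54*(-36)**2)/(-2366) = (54*1296)*(-1/2366) = 69984*(-1/2366) = -34992/1183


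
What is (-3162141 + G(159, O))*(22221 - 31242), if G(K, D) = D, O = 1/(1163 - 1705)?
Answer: 15460915295883/542 ≈ 2.8526e+10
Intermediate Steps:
O = -1/542 (O = 1/(-542) = -1/542 ≈ -0.0018450)
(-3162141 + G(159, O))*(22221 - 31242) = (-3162141 - 1/542)*(22221 - 31242) = -1713880423/542*(-9021) = 15460915295883/542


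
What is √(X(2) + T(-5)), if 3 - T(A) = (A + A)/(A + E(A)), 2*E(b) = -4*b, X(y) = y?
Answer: √7 ≈ 2.6458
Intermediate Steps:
E(b) = -2*b (E(b) = (-4*b)/2 = -2*b)
T(A) = 5 (T(A) = 3 - (A + A)/(A - 2*A) = 3 - 2*A/((-A)) = 3 - 2*A*(-1/A) = 3 - 1*(-2) = 3 + 2 = 5)
√(X(2) + T(-5)) = √(2 + 5) = √7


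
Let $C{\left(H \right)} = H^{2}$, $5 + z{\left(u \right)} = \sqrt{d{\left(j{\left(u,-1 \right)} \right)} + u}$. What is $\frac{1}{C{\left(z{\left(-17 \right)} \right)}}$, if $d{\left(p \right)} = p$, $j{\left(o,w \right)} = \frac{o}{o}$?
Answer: $\frac{9}{1681} + \frac{40 i}{1681} \approx 0.005354 + 0.023795 i$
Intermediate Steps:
$j{\left(o,w \right)} = 1$
$z{\left(u \right)} = -5 + \sqrt{1 + u}$
$\frac{1}{C{\left(z{\left(-17 \right)} \right)}} = \frac{1}{\left(-5 + \sqrt{1 - 17}\right)^{2}} = \frac{1}{\left(-5 + \sqrt{-16}\right)^{2}} = \frac{1}{\left(-5 + 4 i\right)^{2}}$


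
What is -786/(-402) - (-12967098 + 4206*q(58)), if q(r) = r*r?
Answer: -79186231/67 ≈ -1.1819e+6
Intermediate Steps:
q(r) = r²
-786/(-402) - (-12967098 + 4206*q(58)) = -786/(-402) - 4206/(1/(58² - 3083)) = -786*(-1/402) - 4206/(1/(3364 - 3083)) = 131/67 - 4206/(1/281) = 131/67 - 4206/1/281 = 131/67 - 4206*281 = 131/67 - 1181886 = -79186231/67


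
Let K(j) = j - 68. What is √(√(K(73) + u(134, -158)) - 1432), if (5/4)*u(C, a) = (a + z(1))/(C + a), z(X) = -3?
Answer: √(-1288800 + 30*√9330)/30 ≈ 37.799*I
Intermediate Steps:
K(j) = -68 + j
u(C, a) = 4*(-3 + a)/(5*(C + a)) (u(C, a) = 4*((a - 3)/(C + a))/5 = 4*((-3 + a)/(C + a))/5 = 4*(-3 + a)/(5*(C + a)))
√(√(K(73) + u(134, -158)) - 1432) = √(√((-68 + 73) + 4*(-3 - 158)/(5*(134 - 158))) - 1432) = √(√(5 + (⅘)*(-161)/(-24)) - 1432) = √(√(5 + (⅘)*(-1/24)*(-161)) - 1432) = √(√(5 + 161/30) - 1432) = √(√(311/30) - 1432) = √(√9330/30 - 1432) = √(-1432 + √9330/30)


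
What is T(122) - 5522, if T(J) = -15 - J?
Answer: -5659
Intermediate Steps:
T(122) - 5522 = (-15 - 1*122) - 5522 = (-15 - 122) - 5522 = -137 - 5522 = -5659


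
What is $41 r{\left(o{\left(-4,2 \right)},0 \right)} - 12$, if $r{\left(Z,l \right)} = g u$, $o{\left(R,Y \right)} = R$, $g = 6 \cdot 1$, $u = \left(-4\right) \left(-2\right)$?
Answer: $1956$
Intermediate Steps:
$u = 8$
$g = 6$
$r{\left(Z,l \right)} = 48$ ($r{\left(Z,l \right)} = 6 \cdot 8 = 48$)
$41 r{\left(o{\left(-4,2 \right)},0 \right)} - 12 = 41 \cdot 48 - 12 = 1968 - 12 = 1956$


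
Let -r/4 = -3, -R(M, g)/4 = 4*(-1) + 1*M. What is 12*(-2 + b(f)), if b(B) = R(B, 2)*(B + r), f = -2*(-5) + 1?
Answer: -7752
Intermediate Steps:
f = 11 (f = 10 + 1 = 11)
R(M, g) = 16 - 4*M (R(M, g) = -4*(4*(-1) + 1*M) = -4*(-4 + M) = 16 - 4*M)
r = 12 (r = -4*(-3) = 12)
b(B) = (12 + B)*(16 - 4*B) (b(B) = (16 - 4*B)*(B + 12) = (16 - 4*B)*(12 + B) = (12 + B)*(16 - 4*B))
12*(-2 + b(f)) = 12*(-2 - 4*(-4 + 11)*(12 + 11)) = 12*(-2 - 4*7*23) = 12*(-2 - 644) = 12*(-646) = -7752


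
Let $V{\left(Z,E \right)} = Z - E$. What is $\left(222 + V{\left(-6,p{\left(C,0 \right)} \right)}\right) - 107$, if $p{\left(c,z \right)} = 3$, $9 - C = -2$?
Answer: $106$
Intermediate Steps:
$C = 11$ ($C = 9 - -2 = 9 + 2 = 11$)
$\left(222 + V{\left(-6,p{\left(C,0 \right)} \right)}\right) - 107 = \left(222 - 9\right) - 107 = 213 - 107 = 106$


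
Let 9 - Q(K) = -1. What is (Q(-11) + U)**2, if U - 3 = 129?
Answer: 20164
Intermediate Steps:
U = 132 (U = 3 + 129 = 132)
Q(K) = 10 (Q(K) = 9 - 1*(-1) = 9 + 1 = 10)
(Q(-11) + U)**2 = (10 + 132)**2 = 142**2 = 20164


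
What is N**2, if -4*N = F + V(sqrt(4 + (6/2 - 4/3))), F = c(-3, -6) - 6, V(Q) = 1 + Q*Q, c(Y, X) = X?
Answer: 16/9 ≈ 1.7778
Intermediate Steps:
V(Q) = 1 + Q**2
F = -12 (F = -6 - 6 = -12)
N = 4/3 (N = -(-12 + (1 + (sqrt(4 + (6/2 - 4/3)))**2))/4 = -(-12 + (1 + (sqrt(4 + (6*(1/2) - 4*1/3)))**2))/4 = -(-12 + (1 + (sqrt(4 + (3 - 4/3)))**2))/4 = -(-12 + (1 + (sqrt(4 + 5/3))**2))/4 = -(-12 + (1 + (sqrt(17/3))**2))/4 = -(-12 + (1 + (sqrt(51)/3)**2))/4 = -(-12 + (1 + 17/3))/4 = -(-12 + 20/3)/4 = -1/4*(-16/3) = 4/3 ≈ 1.3333)
N**2 = (4/3)**2 = 16/9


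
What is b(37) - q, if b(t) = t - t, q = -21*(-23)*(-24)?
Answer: 11592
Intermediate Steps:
q = -11592 (q = 483*(-24) = -11592)
b(t) = 0
b(37) - q = 0 - 1*(-11592) = 0 + 11592 = 11592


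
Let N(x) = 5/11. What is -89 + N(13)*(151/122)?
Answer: -118683/1342 ≈ -88.437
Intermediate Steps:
N(x) = 5/11 (N(x) = 5*(1/11) = 5/11)
-89 + N(13)*(151/122) = -89 + 5*(151/122)/11 = -89 + 5*(151*(1/122))/11 = -89 + (5/11)*(151/122) = -89 + 755/1342 = -118683/1342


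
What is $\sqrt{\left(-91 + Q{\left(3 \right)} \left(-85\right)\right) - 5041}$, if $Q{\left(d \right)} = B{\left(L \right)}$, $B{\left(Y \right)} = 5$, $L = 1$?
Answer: $i \sqrt{5557} \approx 74.545 i$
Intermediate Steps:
$Q{\left(d \right)} = 5$
$\sqrt{\left(-91 + Q{\left(3 \right)} \left(-85\right)\right) - 5041} = \sqrt{\left(-91 + 5 \left(-85\right)\right) - 5041} = \sqrt{\left(-91 - 425\right) - 5041} = \sqrt{-516 - 5041} = \sqrt{-5557} = i \sqrt{5557}$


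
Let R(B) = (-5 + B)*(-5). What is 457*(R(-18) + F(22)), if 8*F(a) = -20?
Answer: 102825/2 ≈ 51413.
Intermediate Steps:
F(a) = -5/2 (F(a) = (⅛)*(-20) = -5/2)
R(B) = 25 - 5*B
457*(R(-18) + F(22)) = 457*((25 - 5*(-18)) - 5/2) = 457*((25 + 90) - 5/2) = 457*(115 - 5/2) = 457*(225/2) = 102825/2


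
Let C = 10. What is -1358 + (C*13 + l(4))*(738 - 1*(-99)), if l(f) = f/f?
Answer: 108289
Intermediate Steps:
l(f) = 1
-1358 + (C*13 + l(4))*(738 - 1*(-99)) = -1358 + (10*13 + 1)*(738 - 1*(-99)) = -1358 + (130 + 1)*(738 + 99) = -1358 + 131*837 = -1358 + 109647 = 108289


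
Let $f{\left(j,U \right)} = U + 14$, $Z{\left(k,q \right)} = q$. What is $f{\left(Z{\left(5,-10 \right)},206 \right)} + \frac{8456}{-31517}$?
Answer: $\frac{6925284}{31517} \approx 219.73$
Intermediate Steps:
$f{\left(j,U \right)} = 14 + U$
$f{\left(Z{\left(5,-10 \right)},206 \right)} + \frac{8456}{-31517} = \left(14 + 206\right) + \frac{8456}{-31517} = 220 + 8456 \left(- \frac{1}{31517}\right) = 220 - \frac{8456}{31517} = \frac{6925284}{31517}$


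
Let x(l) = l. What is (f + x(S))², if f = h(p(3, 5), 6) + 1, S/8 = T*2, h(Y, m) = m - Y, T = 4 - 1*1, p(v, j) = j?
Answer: 2500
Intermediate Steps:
T = 3 (T = 4 - 1 = 3)
S = 48 (S = 8*(3*2) = 8*6 = 48)
f = 2 (f = (6 - 1*5) + 1 = (6 - 5) + 1 = 1 + 1 = 2)
(f + x(S))² = (2 + 48)² = 50² = 2500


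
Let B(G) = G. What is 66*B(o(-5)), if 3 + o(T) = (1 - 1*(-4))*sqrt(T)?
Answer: -198 + 330*I*sqrt(5) ≈ -198.0 + 737.9*I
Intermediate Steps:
o(T) = -3 + 5*sqrt(T) (o(T) = -3 + (1 - 1*(-4))*sqrt(T) = -3 + (1 + 4)*sqrt(T) = -3 + 5*sqrt(T))
66*B(o(-5)) = 66*(-3 + 5*sqrt(-5)) = 66*(-3 + 5*(I*sqrt(5))) = 66*(-3 + 5*I*sqrt(5)) = -198 + 330*I*sqrt(5)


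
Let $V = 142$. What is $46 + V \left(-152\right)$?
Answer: $-21538$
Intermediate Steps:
$46 + V \left(-152\right) = 46 + 142 \left(-152\right) = 46 - 21584 = -21538$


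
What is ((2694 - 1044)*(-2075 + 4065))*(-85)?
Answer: -279097500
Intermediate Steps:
((2694 - 1044)*(-2075 + 4065))*(-85) = (1650*1990)*(-85) = 3283500*(-85) = -279097500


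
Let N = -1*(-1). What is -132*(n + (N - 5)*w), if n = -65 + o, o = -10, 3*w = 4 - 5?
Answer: 9724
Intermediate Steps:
w = -⅓ (w = (4 - 5)/3 = (⅓)*(-1) = -⅓ ≈ -0.33333)
N = 1
n = -75 (n = -65 - 10 = -75)
-132*(n + (N - 5)*w) = -132*(-75 + (1 - 5)*(-⅓)) = -132*(-75 - 4*(-⅓)) = -132*(-75 + 4/3) = -132*(-221/3) = 9724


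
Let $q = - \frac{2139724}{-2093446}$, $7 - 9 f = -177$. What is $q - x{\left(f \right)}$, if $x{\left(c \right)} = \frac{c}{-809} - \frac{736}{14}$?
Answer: $\frac{2860473815762}{53348331141} \approx 53.619$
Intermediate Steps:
$f = \frac{184}{9}$ ($f = \frac{7}{9} - - \frac{59}{3} = \frac{7}{9} + \frac{59}{3} = \frac{184}{9} \approx 20.444$)
$x{\left(c \right)} = - \frac{368}{7} - \frac{c}{809}$ ($x{\left(c \right)} = c \left(- \frac{1}{809}\right) - \frac{368}{7} = - \frac{c}{809} - \frac{368}{7} = - \frac{368}{7} - \frac{c}{809}$)
$q = \frac{1069862}{1046723}$ ($q = \left(-2139724\right) \left(- \frac{1}{2093446}\right) = \frac{1069862}{1046723} \approx 1.0221$)
$q - x{\left(f \right)} = \frac{1069862}{1046723} - \left(- \frac{368}{7} - \frac{184}{7281}\right) = \frac{1069862}{1046723} - - \frac{2680696}{50967} = \frac{1069862}{1046723} + \frac{2680696}{50967} = \frac{2860473815762}{53348331141}$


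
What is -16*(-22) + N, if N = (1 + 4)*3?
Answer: 367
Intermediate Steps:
N = 15 (N = 5*3 = 15)
-16*(-22) + N = -16*(-22) + 15 = 352 + 15 = 367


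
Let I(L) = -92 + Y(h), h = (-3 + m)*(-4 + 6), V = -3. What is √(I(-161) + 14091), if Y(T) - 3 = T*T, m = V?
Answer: √14146 ≈ 118.94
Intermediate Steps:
m = -3
h = -12 (h = (-3 - 3)*(-4 + 6) = -6*2 = -12)
Y(T) = 3 + T² (Y(T) = 3 + T*T = 3 + T²)
I(L) = 55 (I(L) = -92 + (3 + (-12)²) = -92 + (3 + 144) = -92 + 147 = 55)
√(I(-161) + 14091) = √(55 + 14091) = √14146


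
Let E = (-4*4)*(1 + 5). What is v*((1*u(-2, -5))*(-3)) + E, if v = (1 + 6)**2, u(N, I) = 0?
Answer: -96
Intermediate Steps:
v = 49 (v = 7**2 = 49)
E = -96 (E = -16*6 = -96)
v*((1*u(-2, -5))*(-3)) + E = 49*((1*0)*(-3)) - 96 = 49*(0*(-3)) - 96 = 49*0 - 96 = 0 - 96 = -96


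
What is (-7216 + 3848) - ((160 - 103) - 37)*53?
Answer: -4428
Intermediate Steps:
(-7216 + 3848) - ((160 - 103) - 37)*53 = -3368 - (57 - 37)*53 = -3368 - 20*53 = -3368 - 1*1060 = -3368 - 1060 = -4428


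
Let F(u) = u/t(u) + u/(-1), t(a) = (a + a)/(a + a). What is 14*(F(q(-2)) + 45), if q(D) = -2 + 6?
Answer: 630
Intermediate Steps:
t(a) = 1 (t(a) = (2*a)/((2*a)) = (2*a)*(1/(2*a)) = 1)
q(D) = 4
F(u) = 0 (F(u) = u/1 + u/(-1) = u*1 + u*(-1) = u - u = 0)
14*(F(q(-2)) + 45) = 14*(0 + 45) = 14*45 = 630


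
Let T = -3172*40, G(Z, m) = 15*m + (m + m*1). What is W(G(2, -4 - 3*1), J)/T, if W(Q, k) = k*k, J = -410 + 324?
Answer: -1849/31720 ≈ -0.058291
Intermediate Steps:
G(Z, m) = 17*m (G(Z, m) = 15*m + (m + m) = 15*m + 2*m = 17*m)
J = -86
W(Q, k) = k**2
T = -126880
W(G(2, -4 - 3*1), J)/T = (-86)**2/(-126880) = 7396*(-1/126880) = -1849/31720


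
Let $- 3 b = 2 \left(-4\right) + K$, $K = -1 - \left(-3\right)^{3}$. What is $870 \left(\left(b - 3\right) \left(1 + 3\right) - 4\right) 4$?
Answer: $-139200$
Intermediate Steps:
$K = 26$ ($K = -1 - -27 = -1 + 27 = 26$)
$b = -6$ ($b = - \frac{2 \left(-4\right) + 26}{3} = - \frac{-8 + 26}{3} = \left(- \frac{1}{3}\right) 18 = -6$)
$870 \left(\left(b - 3\right) \left(1 + 3\right) - 4\right) 4 = 870 \left(\left(-6 - 3\right) \left(1 + 3\right) - 4\right) 4 = 870 \left(\left(-9\right) 4 - 4\right) 4 = 870 \left(-36 - 4\right) 4 = 870 \left(\left(-40\right) 4\right) = 870 \left(-160\right) = -139200$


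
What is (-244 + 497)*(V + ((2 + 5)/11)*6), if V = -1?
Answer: 713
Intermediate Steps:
(-244 + 497)*(V + ((2 + 5)/11)*6) = (-244 + 497)*(-1 + ((2 + 5)/11)*6) = 253*(-1 + (7*(1/11))*6) = 253*(-1 + (7/11)*6) = 253*(-1 + 42/11) = 253*(31/11) = 713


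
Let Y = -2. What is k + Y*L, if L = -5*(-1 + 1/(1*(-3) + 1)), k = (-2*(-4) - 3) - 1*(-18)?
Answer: 8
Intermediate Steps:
k = 23 (k = (8 - 3) + 18 = 5 + 18 = 23)
L = 15/2 (L = -5*(-1 + 1/(-3 + 1)) = -5*(-1 + 1/(-2)) = -5*(-1 - ½) = -5*(-3/2) = 15/2 ≈ 7.5000)
k + Y*L = 23 - 2*15/2 = 23 - 15 = 8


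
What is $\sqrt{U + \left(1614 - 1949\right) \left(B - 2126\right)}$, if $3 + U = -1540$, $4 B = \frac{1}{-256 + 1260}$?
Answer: $\frac{\sqrt{716363622587}}{1004} \approx 843.01$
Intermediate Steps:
$B = \frac{1}{4016}$ ($B = \frac{1}{4 \left(-256 + 1260\right)} = \frac{1}{4 \cdot 1004} = \frac{1}{4} \cdot \frac{1}{1004} = \frac{1}{4016} \approx 0.000249$)
$U = -1543$ ($U = -3 - 1540 = -1543$)
$\sqrt{U + \left(1614 - 1949\right) \left(B - 2126\right)} = \sqrt{-1543 + \left(1614 - 1949\right) \left(\frac{1}{4016} - 2126\right)} = \sqrt{-1543 - - \frac{2860235025}{4016}} = \sqrt{-1543 + \frac{2860235025}{4016}} = \sqrt{\frac{2854038337}{4016}} = \frac{\sqrt{716363622587}}{1004}$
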